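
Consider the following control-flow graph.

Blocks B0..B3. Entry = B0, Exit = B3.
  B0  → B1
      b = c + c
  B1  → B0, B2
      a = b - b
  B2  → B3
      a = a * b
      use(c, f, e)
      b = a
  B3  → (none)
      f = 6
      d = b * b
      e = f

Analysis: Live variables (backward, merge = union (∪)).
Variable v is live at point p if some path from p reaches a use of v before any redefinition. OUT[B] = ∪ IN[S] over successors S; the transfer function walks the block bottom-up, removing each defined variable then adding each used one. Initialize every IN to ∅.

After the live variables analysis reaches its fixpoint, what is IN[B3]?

Converged values:
  B0: | IN={c, e, f} | OUT={b, c, e, f}
  B1: | IN={b, c, e, f} | OUT={a, b, c, e, f}
  B2: | IN={a, b, c, e, f} | OUT={b}
  B3: | IN={b} | OUT={}

B3 is the boundary node: OUT[B3] = {}
Applying B3's transfer function to that OUT value gives IN[B3] (row B3 above).

Answer: {b}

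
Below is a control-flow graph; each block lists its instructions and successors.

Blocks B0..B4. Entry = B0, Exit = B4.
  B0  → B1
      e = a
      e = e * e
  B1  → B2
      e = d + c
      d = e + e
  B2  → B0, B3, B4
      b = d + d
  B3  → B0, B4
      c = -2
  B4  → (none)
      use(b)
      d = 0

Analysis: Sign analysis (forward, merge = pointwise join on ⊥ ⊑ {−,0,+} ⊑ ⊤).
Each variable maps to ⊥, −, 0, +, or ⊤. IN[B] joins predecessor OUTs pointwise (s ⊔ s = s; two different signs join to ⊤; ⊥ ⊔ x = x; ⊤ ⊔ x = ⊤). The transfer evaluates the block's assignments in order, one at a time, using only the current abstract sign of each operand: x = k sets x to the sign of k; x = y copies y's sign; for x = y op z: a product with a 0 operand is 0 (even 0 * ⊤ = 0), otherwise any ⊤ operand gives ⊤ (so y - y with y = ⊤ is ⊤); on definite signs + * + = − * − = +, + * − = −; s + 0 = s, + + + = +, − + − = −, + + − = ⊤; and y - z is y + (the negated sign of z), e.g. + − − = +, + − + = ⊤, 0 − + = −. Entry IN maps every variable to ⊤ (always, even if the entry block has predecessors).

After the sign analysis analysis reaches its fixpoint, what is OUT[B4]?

Answer: {a: ⊤, b: ⊤, c: ⊤, d: 0, e: ⊤, f: ⊤}

Derivation:
Converged values:
  B0:  IN=(all ⊤)  OUT=(all ⊤)
  B1:  IN=(all ⊤)  OUT=(all ⊤)
  B2:  IN=(all ⊤)  OUT=(all ⊤)
  B3:  IN=(all ⊤)  OUT={c:-; rest ⊤}
  B4:  IN=(all ⊤)  OUT={d:0; rest ⊤}

Merge at B4: IN[B4] = OUT[B2] ⊔ OUT[B3] = {a: ⊤, b: ⊤, c: ⊤, d: ⊤, e: ⊤, f: ⊤}
Applying B4's transfer function to that IN value gives OUT[B4] (row B4 above).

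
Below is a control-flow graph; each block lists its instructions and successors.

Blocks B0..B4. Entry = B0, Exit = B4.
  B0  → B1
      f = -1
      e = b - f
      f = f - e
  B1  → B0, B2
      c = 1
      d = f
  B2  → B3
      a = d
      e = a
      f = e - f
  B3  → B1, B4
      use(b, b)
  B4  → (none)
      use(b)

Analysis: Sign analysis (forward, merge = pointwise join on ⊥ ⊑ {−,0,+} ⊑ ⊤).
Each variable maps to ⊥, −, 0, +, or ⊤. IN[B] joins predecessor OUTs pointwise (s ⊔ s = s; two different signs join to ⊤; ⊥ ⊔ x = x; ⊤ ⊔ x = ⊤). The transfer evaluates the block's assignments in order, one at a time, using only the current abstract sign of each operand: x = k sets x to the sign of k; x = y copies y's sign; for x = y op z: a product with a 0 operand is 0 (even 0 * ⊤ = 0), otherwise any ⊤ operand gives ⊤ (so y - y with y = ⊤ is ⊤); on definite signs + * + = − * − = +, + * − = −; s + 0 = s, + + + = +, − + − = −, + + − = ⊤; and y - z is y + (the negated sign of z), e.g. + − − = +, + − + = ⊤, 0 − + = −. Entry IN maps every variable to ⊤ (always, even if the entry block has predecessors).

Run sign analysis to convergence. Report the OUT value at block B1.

Answer: {a: ⊤, b: ⊤, c: +, d: ⊤, e: ⊤, f: ⊤}

Derivation:
Converged values:
  B0: | IN=(all ⊤) | OUT=(all ⊤)
  B1: | IN=(all ⊤) | OUT={c:+; rest ⊤}
  B2: | IN={c:+; rest ⊤} | OUT={c:+; rest ⊤}
  B3: | IN={c:+; rest ⊤} | OUT={c:+; rest ⊤}
  B4: | IN={c:+; rest ⊤} | OUT={c:+; rest ⊤}

Merge at B1: IN[B1] = OUT[B0] ⊔ OUT[B3] = {a: ⊤, b: ⊤, c: ⊤, d: ⊤, e: ⊤, f: ⊤}
Applying B1's transfer function to that IN value gives OUT[B1] (row B1 above).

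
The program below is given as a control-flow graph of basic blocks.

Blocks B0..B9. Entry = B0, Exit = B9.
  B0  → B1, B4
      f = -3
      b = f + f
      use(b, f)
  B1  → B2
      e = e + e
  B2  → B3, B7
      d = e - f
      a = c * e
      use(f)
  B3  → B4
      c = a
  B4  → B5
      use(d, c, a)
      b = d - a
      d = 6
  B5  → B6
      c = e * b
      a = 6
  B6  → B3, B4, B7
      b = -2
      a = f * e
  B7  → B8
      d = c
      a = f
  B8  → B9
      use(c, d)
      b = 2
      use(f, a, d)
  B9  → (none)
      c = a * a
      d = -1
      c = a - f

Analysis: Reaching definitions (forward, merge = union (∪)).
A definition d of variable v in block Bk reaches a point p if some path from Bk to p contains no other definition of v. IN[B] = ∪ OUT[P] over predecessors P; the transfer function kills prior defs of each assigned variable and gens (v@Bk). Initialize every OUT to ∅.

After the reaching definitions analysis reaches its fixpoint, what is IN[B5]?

Converged values:
  B0:  IN={}  OUT={b@B0, f@B0}
  B1:  IN={b@B0, f@B0}  OUT={b@B0, e@B1, f@B0}
  B2:  IN={b@B0, e@B1, f@B0}  OUT={a@B2, b@B0, d@B2, e@B1, f@B0}
  B3:  IN={a@B2, a@B6, b@B0, b@B6, c@B5, d@B2, d@B4, e@B1, f@B0}  OUT={a@B2, a@B6, b@B0, b@B6, c@B3, d@B2, d@B4, e@B1, f@B0}
  B4:  IN={a@B2, a@B6, b@B0, b@B6, c@B3, c@B5, d@B2, d@B4, e@B1, f@B0}  OUT={a@B2, a@B6, b@B4, c@B3, c@B5, d@B4, e@B1, f@B0}
  B5:  IN={a@B2, a@B6, b@B4, c@B3, c@B5, d@B4, e@B1, f@B0}  OUT={a@B5, b@B4, c@B5, d@B4, e@B1, f@B0}
  B6:  IN={a@B5, b@B4, c@B5, d@B4, e@B1, f@B0}  OUT={a@B6, b@B6, c@B5, d@B4, e@B1, f@B0}
  B7:  IN={a@B2, a@B6, b@B0, b@B6, c@B5, d@B2, d@B4, e@B1, f@B0}  OUT={a@B7, b@B0, b@B6, c@B5, d@B7, e@B1, f@B0}
  B8:  IN={a@B7, b@B0, b@B6, c@B5, d@B7, e@B1, f@B0}  OUT={a@B7, b@B8, c@B5, d@B7, e@B1, f@B0}
  B9:  IN={a@B7, b@B8, c@B5, d@B7, e@B1, f@B0}  OUT={a@B7, b@B8, c@B9, d@B9, e@B1, f@B0}

Merge at B5: IN[B5] = OUT[B4] = {a@B2, a@B6, b@B4, c@B3, c@B5, d@B4, e@B1, f@B0}

Answer: {a@B2, a@B6, b@B4, c@B3, c@B5, d@B4, e@B1, f@B0}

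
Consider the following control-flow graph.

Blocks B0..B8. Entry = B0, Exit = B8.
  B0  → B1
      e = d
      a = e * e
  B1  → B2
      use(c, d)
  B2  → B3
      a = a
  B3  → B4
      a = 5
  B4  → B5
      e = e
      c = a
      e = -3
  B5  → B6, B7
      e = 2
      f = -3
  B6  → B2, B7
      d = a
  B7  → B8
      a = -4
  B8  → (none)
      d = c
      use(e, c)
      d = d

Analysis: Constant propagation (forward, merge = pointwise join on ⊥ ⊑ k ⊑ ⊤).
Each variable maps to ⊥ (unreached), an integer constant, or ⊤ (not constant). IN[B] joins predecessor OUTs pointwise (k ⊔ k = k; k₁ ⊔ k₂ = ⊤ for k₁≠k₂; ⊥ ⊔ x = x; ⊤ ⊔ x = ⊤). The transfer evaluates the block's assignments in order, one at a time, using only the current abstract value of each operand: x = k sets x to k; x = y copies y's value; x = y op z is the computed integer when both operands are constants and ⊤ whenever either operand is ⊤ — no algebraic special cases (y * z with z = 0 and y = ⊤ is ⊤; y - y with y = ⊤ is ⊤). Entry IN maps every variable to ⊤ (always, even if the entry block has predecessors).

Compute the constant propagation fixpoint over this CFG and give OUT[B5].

Fixpoint table:
  B0:   IN=(all ⊤)   OUT=(all ⊤)
  B1:   IN=(all ⊤)   OUT=(all ⊤)
  B2:   IN=(all ⊤)   OUT=(all ⊤)
  B3:   IN=(all ⊤)   OUT={a:5; rest ⊤}
  B4:   IN={a:5; rest ⊤}   OUT={a:5, c:5, e:-3; rest ⊤}
  B5:   IN={a:5, c:5, e:-3; rest ⊤}   OUT={a:5, c:5, e:2, f:-3; rest ⊤}
  B6:   IN={a:5, c:5, e:2, f:-3; rest ⊤}   OUT={a:5, c:5, d:5, e:2, f:-3; rest ⊤}
  B7:   IN={a:5, c:5, e:2, f:-3; rest ⊤}   OUT={a:-4, c:5, e:2, f:-3; rest ⊤}
  B8:   IN={a:-4, c:5, e:2, f:-3; rest ⊤}   OUT={a:-4, c:5, d:5, e:2, f:-3; rest ⊤}

Merge at B5: IN[B5] = OUT[B4] = {a: 5, b: ⊤, c: 5, d: ⊤, e: -3, f: ⊤}
Applying B5's transfer function to that IN value gives OUT[B5] (row B5 above).

Answer: {a: 5, b: ⊤, c: 5, d: ⊤, e: 2, f: -3}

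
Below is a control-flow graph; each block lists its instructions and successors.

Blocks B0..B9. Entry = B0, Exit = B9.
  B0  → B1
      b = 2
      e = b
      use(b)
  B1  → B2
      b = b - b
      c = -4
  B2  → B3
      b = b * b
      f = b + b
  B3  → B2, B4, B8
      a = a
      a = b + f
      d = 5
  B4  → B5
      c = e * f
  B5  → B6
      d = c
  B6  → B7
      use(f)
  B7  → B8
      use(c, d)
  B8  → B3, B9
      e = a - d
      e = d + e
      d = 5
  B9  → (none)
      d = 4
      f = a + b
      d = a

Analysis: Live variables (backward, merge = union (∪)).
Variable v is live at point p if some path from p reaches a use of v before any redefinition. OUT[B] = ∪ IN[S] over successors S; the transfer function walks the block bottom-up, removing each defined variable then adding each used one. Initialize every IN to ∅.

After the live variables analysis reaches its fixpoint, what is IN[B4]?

Answer: {a, b, e, f}

Derivation:
Per-block solution:
  B0:  IN={a}  OUT={a, b, e}
  B1:  IN={a, b, e}  OUT={a, b, e}
  B2:  IN={a, b, e}  OUT={a, b, e, f}
  B3:  IN={a, b, e, f}  OUT={a, b, d, e, f}
  B4:  IN={a, b, e, f}  OUT={a, b, c, f}
  B5:  IN={a, b, c, f}  OUT={a, b, c, d, f}
  B6:  IN={a, b, c, d, f}  OUT={a, b, c, d, f}
  B7:  IN={a, b, c, d, f}  OUT={a, b, d, f}
  B8:  IN={a, b, d, f}  OUT={a, b, e, f}
  B9:  IN={a, b}  OUT={}

Merge at B4: OUT[B4] = IN[B5] = {a, b, c, f}
Applying B4's transfer function to that OUT value gives IN[B4] (row B4 above).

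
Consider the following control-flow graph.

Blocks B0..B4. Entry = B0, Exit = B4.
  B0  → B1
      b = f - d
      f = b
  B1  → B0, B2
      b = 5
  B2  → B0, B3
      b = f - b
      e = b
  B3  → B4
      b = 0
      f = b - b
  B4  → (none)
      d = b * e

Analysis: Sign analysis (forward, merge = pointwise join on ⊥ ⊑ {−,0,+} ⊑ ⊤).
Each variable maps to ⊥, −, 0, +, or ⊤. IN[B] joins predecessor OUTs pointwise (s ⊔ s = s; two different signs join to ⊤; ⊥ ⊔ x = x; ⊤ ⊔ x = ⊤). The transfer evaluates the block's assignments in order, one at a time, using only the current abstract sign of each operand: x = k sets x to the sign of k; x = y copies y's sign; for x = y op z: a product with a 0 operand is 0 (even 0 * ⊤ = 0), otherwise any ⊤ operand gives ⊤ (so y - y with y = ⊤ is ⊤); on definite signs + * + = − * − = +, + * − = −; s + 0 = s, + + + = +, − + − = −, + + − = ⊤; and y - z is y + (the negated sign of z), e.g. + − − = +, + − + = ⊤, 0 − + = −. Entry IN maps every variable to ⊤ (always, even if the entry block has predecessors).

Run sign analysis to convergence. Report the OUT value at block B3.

Answer: {a: ⊤, b: 0, c: ⊤, d: ⊤, e: ⊤, f: 0}

Derivation:
Fixpoint table:
  B0: | IN=(all ⊤) | OUT=(all ⊤)
  B1: | IN=(all ⊤) | OUT={b:+; rest ⊤}
  B2: | IN={b:+; rest ⊤} | OUT=(all ⊤)
  B3: | IN=(all ⊤) | OUT={b:0, f:0; rest ⊤}
  B4: | IN={b:0, f:0; rest ⊤} | OUT={b:0, d:0, f:0; rest ⊤}

Merge at B3: IN[B3] = OUT[B2] = {a: ⊤, b: ⊤, c: ⊤, d: ⊤, e: ⊤, f: ⊤}
Applying B3's transfer function to that IN value gives OUT[B3] (row B3 above).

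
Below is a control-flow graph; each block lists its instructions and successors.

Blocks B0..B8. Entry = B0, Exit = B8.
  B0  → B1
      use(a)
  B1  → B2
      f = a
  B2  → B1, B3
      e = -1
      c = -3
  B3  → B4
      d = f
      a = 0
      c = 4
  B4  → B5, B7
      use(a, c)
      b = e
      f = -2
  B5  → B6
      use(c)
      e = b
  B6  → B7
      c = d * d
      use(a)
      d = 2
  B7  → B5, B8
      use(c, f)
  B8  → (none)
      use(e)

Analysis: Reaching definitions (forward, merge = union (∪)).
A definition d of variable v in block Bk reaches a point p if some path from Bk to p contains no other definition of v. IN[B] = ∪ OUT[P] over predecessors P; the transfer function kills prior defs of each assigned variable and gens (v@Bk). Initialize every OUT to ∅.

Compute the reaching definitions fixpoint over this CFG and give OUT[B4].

Fixpoint table:
  B0:  IN={}  OUT={}
  B1:  IN={c@B2, e@B2, f@B1}  OUT={c@B2, e@B2, f@B1}
  B2:  IN={c@B2, e@B2, f@B1}  OUT={c@B2, e@B2, f@B1}
  B3:  IN={c@B2, e@B2, f@B1}  OUT={a@B3, c@B3, d@B3, e@B2, f@B1}
  B4:  IN={a@B3, c@B3, d@B3, e@B2, f@B1}  OUT={a@B3, b@B4, c@B3, d@B3, e@B2, f@B4}
  B5:  IN={a@B3, b@B4, c@B3, c@B6, d@B3, d@B6, e@B2, e@B5, f@B4}  OUT={a@B3, b@B4, c@B3, c@B6, d@B3, d@B6, e@B5, f@B4}
  B6:  IN={a@B3, b@B4, c@B3, c@B6, d@B3, d@B6, e@B5, f@B4}  OUT={a@B3, b@B4, c@B6, d@B6, e@B5, f@B4}
  B7:  IN={a@B3, b@B4, c@B3, c@B6, d@B3, d@B6, e@B2, e@B5, f@B4}  OUT={a@B3, b@B4, c@B3, c@B6, d@B3, d@B6, e@B2, e@B5, f@B4}
  B8:  IN={a@B3, b@B4, c@B3, c@B6, d@B3, d@B6, e@B2, e@B5, f@B4}  OUT={a@B3, b@B4, c@B3, c@B6, d@B3, d@B6, e@B2, e@B5, f@B4}

Merge at B4: IN[B4] = OUT[B3] = {a@B3, c@B3, d@B3, e@B2, f@B1}
Applying B4's transfer function to that IN value gives OUT[B4] (row B4 above).

Answer: {a@B3, b@B4, c@B3, d@B3, e@B2, f@B4}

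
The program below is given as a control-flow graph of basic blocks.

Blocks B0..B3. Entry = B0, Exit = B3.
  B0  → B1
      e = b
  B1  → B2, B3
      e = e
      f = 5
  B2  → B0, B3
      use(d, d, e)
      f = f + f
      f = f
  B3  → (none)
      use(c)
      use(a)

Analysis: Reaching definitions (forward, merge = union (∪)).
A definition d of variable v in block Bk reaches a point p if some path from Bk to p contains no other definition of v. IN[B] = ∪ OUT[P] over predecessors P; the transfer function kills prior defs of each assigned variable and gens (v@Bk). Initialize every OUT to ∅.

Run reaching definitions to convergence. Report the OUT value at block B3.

Answer: {e@B1, f@B1, f@B2}

Derivation:
Fixpoint table:
  B0:   IN={e@B1, f@B2}   OUT={e@B0, f@B2}
  B1:   IN={e@B0, f@B2}   OUT={e@B1, f@B1}
  B2:   IN={e@B1, f@B1}   OUT={e@B1, f@B2}
  B3:   IN={e@B1, f@B1, f@B2}   OUT={e@B1, f@B1, f@B2}

Merge at B3: IN[B3] = OUT[B1] ⊔ OUT[B2] = {e@B1, f@B1, f@B2}
Applying B3's transfer function to that IN value gives OUT[B3] (row B3 above).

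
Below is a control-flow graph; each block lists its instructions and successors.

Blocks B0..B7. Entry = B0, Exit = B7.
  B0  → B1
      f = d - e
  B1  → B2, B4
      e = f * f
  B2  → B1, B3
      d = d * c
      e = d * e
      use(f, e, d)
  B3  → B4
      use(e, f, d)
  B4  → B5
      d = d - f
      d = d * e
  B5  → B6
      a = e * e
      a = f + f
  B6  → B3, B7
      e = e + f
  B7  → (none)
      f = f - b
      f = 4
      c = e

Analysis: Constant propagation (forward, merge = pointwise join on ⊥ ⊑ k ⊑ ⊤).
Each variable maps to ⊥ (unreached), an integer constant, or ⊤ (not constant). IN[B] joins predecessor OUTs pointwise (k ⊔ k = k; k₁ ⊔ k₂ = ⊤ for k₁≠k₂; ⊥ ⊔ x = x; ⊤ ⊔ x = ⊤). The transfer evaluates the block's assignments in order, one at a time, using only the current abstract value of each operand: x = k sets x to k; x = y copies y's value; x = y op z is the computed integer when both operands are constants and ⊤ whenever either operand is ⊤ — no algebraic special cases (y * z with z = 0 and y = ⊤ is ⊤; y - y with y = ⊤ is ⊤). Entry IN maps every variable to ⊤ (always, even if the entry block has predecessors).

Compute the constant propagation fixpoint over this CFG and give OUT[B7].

Fixpoint table:
  B0: | IN=(all ⊤) | OUT=(all ⊤)
  B1: | IN=(all ⊤) | OUT=(all ⊤)
  B2: | IN=(all ⊤) | OUT=(all ⊤)
  B3: | IN=(all ⊤) | OUT=(all ⊤)
  B4: | IN=(all ⊤) | OUT=(all ⊤)
  B5: | IN=(all ⊤) | OUT=(all ⊤)
  B6: | IN=(all ⊤) | OUT=(all ⊤)
  B7: | IN=(all ⊤) | OUT={f:4; rest ⊤}

Merge at B7: IN[B7] = OUT[B6] = {a: ⊤, b: ⊤, c: ⊤, d: ⊤, e: ⊤, f: ⊤}
Applying B7's transfer function to that IN value gives OUT[B7] (row B7 above).

Answer: {a: ⊤, b: ⊤, c: ⊤, d: ⊤, e: ⊤, f: 4}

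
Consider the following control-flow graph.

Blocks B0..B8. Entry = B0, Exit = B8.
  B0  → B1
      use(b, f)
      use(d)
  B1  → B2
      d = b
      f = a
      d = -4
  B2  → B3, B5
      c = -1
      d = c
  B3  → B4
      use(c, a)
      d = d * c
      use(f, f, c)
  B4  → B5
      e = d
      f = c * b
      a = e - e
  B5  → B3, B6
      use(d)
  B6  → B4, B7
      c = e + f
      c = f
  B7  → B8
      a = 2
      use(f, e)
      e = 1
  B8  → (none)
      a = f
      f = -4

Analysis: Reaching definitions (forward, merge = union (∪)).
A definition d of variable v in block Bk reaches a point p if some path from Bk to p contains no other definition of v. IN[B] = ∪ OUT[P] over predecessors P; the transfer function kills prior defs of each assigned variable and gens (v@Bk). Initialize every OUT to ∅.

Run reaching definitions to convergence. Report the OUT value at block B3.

Converged values:
  B0: | IN={} | OUT={}
  B1: | IN={} | OUT={d@B1, f@B1}
  B2: | IN={d@B1, f@B1} | OUT={c@B2, d@B2, f@B1}
  B3: | IN={a@B4, c@B2, c@B6, d@B2, d@B3, e@B4, f@B1, f@B4} | OUT={a@B4, c@B2, c@B6, d@B3, e@B4, f@B1, f@B4}
  B4: | IN={a@B4, c@B2, c@B6, d@B2, d@B3, e@B4, f@B1, f@B4} | OUT={a@B4, c@B2, c@B6, d@B2, d@B3, e@B4, f@B4}
  B5: | IN={a@B4, c@B2, c@B6, d@B2, d@B3, e@B4, f@B1, f@B4} | OUT={a@B4, c@B2, c@B6, d@B2, d@B3, e@B4, f@B1, f@B4}
  B6: | IN={a@B4, c@B2, c@B6, d@B2, d@B3, e@B4, f@B1, f@B4} | OUT={a@B4, c@B6, d@B2, d@B3, e@B4, f@B1, f@B4}
  B7: | IN={a@B4, c@B6, d@B2, d@B3, e@B4, f@B1, f@B4} | OUT={a@B7, c@B6, d@B2, d@B3, e@B7, f@B1, f@B4}
  B8: | IN={a@B7, c@B6, d@B2, d@B3, e@B7, f@B1, f@B4} | OUT={a@B8, c@B6, d@B2, d@B3, e@B7, f@B8}

Merge at B3: IN[B3] = OUT[B2] ⊔ OUT[B5] = {a@B4, c@B2, c@B6, d@B2, d@B3, e@B4, f@B1, f@B4}
Applying B3's transfer function to that IN value gives OUT[B3] (row B3 above).

Answer: {a@B4, c@B2, c@B6, d@B3, e@B4, f@B1, f@B4}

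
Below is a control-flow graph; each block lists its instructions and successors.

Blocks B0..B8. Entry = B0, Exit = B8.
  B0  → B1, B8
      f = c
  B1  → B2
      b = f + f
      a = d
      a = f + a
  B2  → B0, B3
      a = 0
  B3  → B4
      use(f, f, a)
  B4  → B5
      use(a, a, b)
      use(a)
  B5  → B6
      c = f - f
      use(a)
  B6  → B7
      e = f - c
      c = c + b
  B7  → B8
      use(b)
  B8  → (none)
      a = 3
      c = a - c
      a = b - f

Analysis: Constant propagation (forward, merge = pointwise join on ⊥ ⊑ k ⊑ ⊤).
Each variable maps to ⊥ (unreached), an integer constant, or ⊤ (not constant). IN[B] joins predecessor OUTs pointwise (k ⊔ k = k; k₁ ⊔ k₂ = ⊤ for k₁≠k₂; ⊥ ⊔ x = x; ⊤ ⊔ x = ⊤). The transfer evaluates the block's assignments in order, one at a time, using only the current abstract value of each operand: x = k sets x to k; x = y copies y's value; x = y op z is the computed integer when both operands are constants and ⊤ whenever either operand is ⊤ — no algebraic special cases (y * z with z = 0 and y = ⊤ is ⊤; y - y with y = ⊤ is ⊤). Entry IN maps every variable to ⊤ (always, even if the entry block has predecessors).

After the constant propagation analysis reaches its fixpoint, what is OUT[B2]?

Answer: {a: 0, b: ⊤, c: ⊤, d: ⊤, e: ⊤, f: ⊤}

Working:
Fixpoint table:
  B0:   IN=(all ⊤)   OUT=(all ⊤)
  B1:   IN=(all ⊤)   OUT=(all ⊤)
  B2:   IN=(all ⊤)   OUT={a:0; rest ⊤}
  B3:   IN={a:0; rest ⊤}   OUT={a:0; rest ⊤}
  B4:   IN={a:0; rest ⊤}   OUT={a:0; rest ⊤}
  B5:   IN={a:0; rest ⊤}   OUT={a:0; rest ⊤}
  B6:   IN={a:0; rest ⊤}   OUT={a:0; rest ⊤}
  B7:   IN={a:0; rest ⊤}   OUT={a:0; rest ⊤}
  B8:   IN=(all ⊤)   OUT=(all ⊤)

Merge at B2: IN[B2] = OUT[B1] = {a: ⊤, b: ⊤, c: ⊤, d: ⊤, e: ⊤, f: ⊤}
Applying B2's transfer function to that IN value gives OUT[B2] (row B2 above).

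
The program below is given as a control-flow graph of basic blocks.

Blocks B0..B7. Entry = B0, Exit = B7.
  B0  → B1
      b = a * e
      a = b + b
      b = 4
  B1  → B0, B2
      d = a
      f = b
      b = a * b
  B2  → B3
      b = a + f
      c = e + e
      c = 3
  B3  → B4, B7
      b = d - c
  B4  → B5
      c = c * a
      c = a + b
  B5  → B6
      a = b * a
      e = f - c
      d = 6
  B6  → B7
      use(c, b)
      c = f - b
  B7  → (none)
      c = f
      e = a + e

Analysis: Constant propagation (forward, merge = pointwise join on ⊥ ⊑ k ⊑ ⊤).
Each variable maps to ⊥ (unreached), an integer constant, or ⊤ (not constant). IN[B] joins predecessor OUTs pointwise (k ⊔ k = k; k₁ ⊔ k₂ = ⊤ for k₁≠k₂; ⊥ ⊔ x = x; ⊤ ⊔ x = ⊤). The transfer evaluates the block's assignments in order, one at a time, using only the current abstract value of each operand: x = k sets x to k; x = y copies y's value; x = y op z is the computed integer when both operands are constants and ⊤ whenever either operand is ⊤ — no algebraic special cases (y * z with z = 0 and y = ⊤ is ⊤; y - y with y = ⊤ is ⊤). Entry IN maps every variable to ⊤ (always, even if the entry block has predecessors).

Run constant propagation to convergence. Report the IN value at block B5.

Converged values:
  B0:  IN=(all ⊤)  OUT={b:4; rest ⊤}
  B1:  IN={b:4; rest ⊤}  OUT={f:4; rest ⊤}
  B2:  IN={f:4; rest ⊤}  OUT={c:3, f:4; rest ⊤}
  B3:  IN={c:3, f:4; rest ⊤}  OUT={c:3, f:4; rest ⊤}
  B4:  IN={c:3, f:4; rest ⊤}  OUT={f:4; rest ⊤}
  B5:  IN={f:4; rest ⊤}  OUT={d:6, f:4; rest ⊤}
  B6:  IN={d:6, f:4; rest ⊤}  OUT={d:6, f:4; rest ⊤}
  B7:  IN={f:4; rest ⊤}  OUT={c:4, f:4; rest ⊤}

Merge at B5: IN[B5] = OUT[B4] = {a: ⊤, b: ⊤, c: ⊤, d: ⊤, e: ⊤, f: 4}

Answer: {a: ⊤, b: ⊤, c: ⊤, d: ⊤, e: ⊤, f: 4}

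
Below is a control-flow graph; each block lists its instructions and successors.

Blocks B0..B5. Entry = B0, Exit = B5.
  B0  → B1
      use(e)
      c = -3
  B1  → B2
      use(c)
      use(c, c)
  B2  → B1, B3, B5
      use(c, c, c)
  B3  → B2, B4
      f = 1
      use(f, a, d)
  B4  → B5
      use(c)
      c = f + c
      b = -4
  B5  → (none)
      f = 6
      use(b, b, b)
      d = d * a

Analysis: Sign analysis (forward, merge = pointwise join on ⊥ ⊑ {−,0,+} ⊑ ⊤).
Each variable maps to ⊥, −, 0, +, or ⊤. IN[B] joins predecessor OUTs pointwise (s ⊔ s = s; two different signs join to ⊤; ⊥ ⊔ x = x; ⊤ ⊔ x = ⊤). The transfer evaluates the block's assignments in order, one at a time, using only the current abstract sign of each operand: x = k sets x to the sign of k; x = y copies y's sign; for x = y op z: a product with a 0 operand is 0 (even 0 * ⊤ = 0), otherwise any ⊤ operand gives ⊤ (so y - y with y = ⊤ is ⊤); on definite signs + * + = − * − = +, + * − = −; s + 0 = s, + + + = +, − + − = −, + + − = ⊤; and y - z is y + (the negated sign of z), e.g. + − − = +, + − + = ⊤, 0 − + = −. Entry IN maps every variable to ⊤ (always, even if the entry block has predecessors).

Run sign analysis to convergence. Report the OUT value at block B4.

Answer: {a: ⊤, b: -, c: ⊤, d: ⊤, e: ⊤, f: +}

Working:
Fixpoint table:
  B0:   IN=(all ⊤)   OUT={c:-; rest ⊤}
  B1:   IN={c:-; rest ⊤}   OUT={c:-; rest ⊤}
  B2:   IN={c:-; rest ⊤}   OUT={c:-; rest ⊤}
  B3:   IN={c:-; rest ⊤}   OUT={c:-, f:+; rest ⊤}
  B4:   IN={c:-, f:+; rest ⊤}   OUT={b:-, f:+; rest ⊤}
  B5:   IN=(all ⊤)   OUT={f:+; rest ⊤}

Merge at B4: IN[B4] = OUT[B3] = {a: ⊤, b: ⊤, c: -, d: ⊤, e: ⊤, f: +}
Applying B4's transfer function to that IN value gives OUT[B4] (row B4 above).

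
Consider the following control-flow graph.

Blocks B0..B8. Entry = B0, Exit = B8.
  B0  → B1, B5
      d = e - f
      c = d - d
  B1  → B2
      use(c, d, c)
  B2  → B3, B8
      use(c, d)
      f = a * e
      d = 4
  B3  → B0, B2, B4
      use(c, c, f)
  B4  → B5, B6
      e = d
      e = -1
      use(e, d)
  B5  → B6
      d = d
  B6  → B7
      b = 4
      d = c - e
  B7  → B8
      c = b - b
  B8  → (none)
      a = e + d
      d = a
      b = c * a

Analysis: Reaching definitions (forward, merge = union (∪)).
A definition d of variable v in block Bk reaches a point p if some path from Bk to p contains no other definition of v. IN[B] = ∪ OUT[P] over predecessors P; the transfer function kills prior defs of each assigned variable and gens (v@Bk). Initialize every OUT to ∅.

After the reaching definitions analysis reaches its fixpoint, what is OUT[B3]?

Fixpoint table:
  B0:  IN={c@B0, d@B2, f@B2}  OUT={c@B0, d@B0, f@B2}
  B1:  IN={c@B0, d@B0, f@B2}  OUT={c@B0, d@B0, f@B2}
  B2:  IN={c@B0, d@B0, d@B2, f@B2}  OUT={c@B0, d@B2, f@B2}
  B3:  IN={c@B0, d@B2, f@B2}  OUT={c@B0, d@B2, f@B2}
  B4:  IN={c@B0, d@B2, f@B2}  OUT={c@B0, d@B2, e@B4, f@B2}
  B5:  IN={c@B0, d@B0, d@B2, e@B4, f@B2}  OUT={c@B0, d@B5, e@B4, f@B2}
  B6:  IN={c@B0, d@B2, d@B5, e@B4, f@B2}  OUT={b@B6, c@B0, d@B6, e@B4, f@B2}
  B7:  IN={b@B6, c@B0, d@B6, e@B4, f@B2}  OUT={b@B6, c@B7, d@B6, e@B4, f@B2}
  B8:  IN={b@B6, c@B0, c@B7, d@B2, d@B6, e@B4, f@B2}  OUT={a@B8, b@B8, c@B0, c@B7, d@B8, e@B4, f@B2}

Merge at B3: IN[B3] = OUT[B2] = {c@B0, d@B2, f@B2}
Applying B3's transfer function to that IN value gives OUT[B3] (row B3 above).

Answer: {c@B0, d@B2, f@B2}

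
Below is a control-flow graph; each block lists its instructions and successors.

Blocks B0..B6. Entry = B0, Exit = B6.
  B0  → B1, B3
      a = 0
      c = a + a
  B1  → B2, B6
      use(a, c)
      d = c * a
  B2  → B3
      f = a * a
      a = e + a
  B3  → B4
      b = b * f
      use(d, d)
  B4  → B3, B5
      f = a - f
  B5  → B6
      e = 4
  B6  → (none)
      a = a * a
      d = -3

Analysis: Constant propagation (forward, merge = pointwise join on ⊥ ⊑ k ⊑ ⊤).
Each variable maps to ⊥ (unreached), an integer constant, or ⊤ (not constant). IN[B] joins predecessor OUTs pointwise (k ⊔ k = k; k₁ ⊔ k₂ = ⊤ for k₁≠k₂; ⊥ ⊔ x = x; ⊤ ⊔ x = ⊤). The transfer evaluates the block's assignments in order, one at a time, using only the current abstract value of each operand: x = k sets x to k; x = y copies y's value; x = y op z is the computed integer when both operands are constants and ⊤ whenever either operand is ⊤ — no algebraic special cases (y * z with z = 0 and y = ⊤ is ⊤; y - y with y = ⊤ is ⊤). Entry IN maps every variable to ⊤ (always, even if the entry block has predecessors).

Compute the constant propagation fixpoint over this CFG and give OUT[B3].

Converged values:
  B0: | IN=(all ⊤) | OUT={a:0, c:0; rest ⊤}
  B1: | IN={a:0, c:0; rest ⊤} | OUT={a:0, c:0, d:0; rest ⊤}
  B2: | IN={a:0, c:0, d:0; rest ⊤} | OUT={c:0, d:0, f:0; rest ⊤}
  B3: | IN={c:0; rest ⊤} | OUT={c:0; rest ⊤}
  B4: | IN={c:0; rest ⊤} | OUT={c:0; rest ⊤}
  B5: | IN={c:0; rest ⊤} | OUT={c:0, e:4; rest ⊤}
  B6: | IN={c:0; rest ⊤} | OUT={c:0, d:-3; rest ⊤}

Merge at B3: IN[B3] = OUT[B0] ⊔ OUT[B2] ⊔ OUT[B4] = {a: ⊤, b: ⊤, c: 0, d: ⊤, e: ⊤, f: ⊤}
Applying B3's transfer function to that IN value gives OUT[B3] (row B3 above).

Answer: {a: ⊤, b: ⊤, c: 0, d: ⊤, e: ⊤, f: ⊤}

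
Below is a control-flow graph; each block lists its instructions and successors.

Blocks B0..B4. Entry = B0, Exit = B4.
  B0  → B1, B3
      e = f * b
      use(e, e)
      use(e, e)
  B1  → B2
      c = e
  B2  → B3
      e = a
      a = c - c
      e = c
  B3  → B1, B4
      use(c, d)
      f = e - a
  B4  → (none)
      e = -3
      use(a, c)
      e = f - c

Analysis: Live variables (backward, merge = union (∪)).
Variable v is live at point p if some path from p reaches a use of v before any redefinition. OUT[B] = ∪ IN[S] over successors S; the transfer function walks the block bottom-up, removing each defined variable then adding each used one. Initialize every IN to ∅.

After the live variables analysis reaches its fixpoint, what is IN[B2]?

Converged values:
  B0:  IN={a, b, c, d, f}  OUT={a, c, d, e}
  B1:  IN={a, d, e}  OUT={a, c, d}
  B2:  IN={a, c, d}  OUT={a, c, d, e}
  B3:  IN={a, c, d, e}  OUT={a, c, d, e, f}
  B4:  IN={a, c, f}  OUT={}

Merge at B2: OUT[B2] = IN[B3] = {a, c, d, e}
Applying B2's transfer function to that OUT value gives IN[B2] (row B2 above).

Answer: {a, c, d}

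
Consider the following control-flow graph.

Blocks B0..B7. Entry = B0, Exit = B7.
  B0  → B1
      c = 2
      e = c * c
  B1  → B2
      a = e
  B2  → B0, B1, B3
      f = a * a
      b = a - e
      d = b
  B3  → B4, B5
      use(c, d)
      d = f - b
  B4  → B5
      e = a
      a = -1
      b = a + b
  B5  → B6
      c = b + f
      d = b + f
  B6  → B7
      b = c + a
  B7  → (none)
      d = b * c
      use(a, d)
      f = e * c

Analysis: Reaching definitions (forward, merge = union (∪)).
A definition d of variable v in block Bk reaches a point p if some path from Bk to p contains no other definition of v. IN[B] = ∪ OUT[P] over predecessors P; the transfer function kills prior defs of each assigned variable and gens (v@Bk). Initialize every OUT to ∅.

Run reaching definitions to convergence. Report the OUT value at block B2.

Answer: {a@B1, b@B2, c@B0, d@B2, e@B0, f@B2}

Working:
Fixpoint table:
  B0: | IN={a@B1, b@B2, c@B0, d@B2, e@B0, f@B2} | OUT={a@B1, b@B2, c@B0, d@B2, e@B0, f@B2}
  B1: | IN={a@B1, b@B2, c@B0, d@B2, e@B0, f@B2} | OUT={a@B1, b@B2, c@B0, d@B2, e@B0, f@B2}
  B2: | IN={a@B1, b@B2, c@B0, d@B2, e@B0, f@B2} | OUT={a@B1, b@B2, c@B0, d@B2, e@B0, f@B2}
  B3: | IN={a@B1, b@B2, c@B0, d@B2, e@B0, f@B2} | OUT={a@B1, b@B2, c@B0, d@B3, e@B0, f@B2}
  B4: | IN={a@B1, b@B2, c@B0, d@B3, e@B0, f@B2} | OUT={a@B4, b@B4, c@B0, d@B3, e@B4, f@B2}
  B5: | IN={a@B1, a@B4, b@B2, b@B4, c@B0, d@B3, e@B0, e@B4, f@B2} | OUT={a@B1, a@B4, b@B2, b@B4, c@B5, d@B5, e@B0, e@B4, f@B2}
  B6: | IN={a@B1, a@B4, b@B2, b@B4, c@B5, d@B5, e@B0, e@B4, f@B2} | OUT={a@B1, a@B4, b@B6, c@B5, d@B5, e@B0, e@B4, f@B2}
  B7: | IN={a@B1, a@B4, b@B6, c@B5, d@B5, e@B0, e@B4, f@B2} | OUT={a@B1, a@B4, b@B6, c@B5, d@B7, e@B0, e@B4, f@B7}

Merge at B2: IN[B2] = OUT[B1] = {a@B1, b@B2, c@B0, d@B2, e@B0, f@B2}
Applying B2's transfer function to that IN value gives OUT[B2] (row B2 above).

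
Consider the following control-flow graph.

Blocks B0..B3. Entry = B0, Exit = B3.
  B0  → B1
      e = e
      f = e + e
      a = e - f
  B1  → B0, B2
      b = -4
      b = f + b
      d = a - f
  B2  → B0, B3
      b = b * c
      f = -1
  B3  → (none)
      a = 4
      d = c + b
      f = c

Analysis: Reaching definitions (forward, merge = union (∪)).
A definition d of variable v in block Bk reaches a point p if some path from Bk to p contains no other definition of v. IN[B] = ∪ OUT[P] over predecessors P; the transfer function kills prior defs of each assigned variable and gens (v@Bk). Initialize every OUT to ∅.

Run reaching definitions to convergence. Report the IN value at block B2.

Per-block solution:
  B0:  IN={a@B0, b@B1, b@B2, d@B1, e@B0, f@B0, f@B2}  OUT={a@B0, b@B1, b@B2, d@B1, e@B0, f@B0}
  B1:  IN={a@B0, b@B1, b@B2, d@B1, e@B0, f@B0}  OUT={a@B0, b@B1, d@B1, e@B0, f@B0}
  B2:  IN={a@B0, b@B1, d@B1, e@B0, f@B0}  OUT={a@B0, b@B2, d@B1, e@B0, f@B2}
  B3:  IN={a@B0, b@B2, d@B1, e@B0, f@B2}  OUT={a@B3, b@B2, d@B3, e@B0, f@B3}

Merge at B2: IN[B2] = OUT[B1] = {a@B0, b@B1, d@B1, e@B0, f@B0}

Answer: {a@B0, b@B1, d@B1, e@B0, f@B0}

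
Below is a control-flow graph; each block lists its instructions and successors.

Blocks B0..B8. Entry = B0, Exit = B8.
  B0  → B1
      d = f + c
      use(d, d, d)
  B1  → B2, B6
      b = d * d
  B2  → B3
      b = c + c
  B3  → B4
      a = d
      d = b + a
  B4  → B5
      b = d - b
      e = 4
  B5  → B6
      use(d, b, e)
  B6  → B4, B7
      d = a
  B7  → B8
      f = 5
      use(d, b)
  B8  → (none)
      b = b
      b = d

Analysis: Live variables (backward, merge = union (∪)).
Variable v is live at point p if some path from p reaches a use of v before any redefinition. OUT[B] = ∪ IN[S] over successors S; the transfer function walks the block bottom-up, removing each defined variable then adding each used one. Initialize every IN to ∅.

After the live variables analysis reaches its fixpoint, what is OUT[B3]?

Fixpoint table:
  B0: | IN={a, c, f} | OUT={a, c, d}
  B1: | IN={a, c, d} | OUT={a, b, c, d}
  B2: | IN={c, d} | OUT={b, d}
  B3: | IN={b, d} | OUT={a, b, d}
  B4: | IN={a, b, d} | OUT={a, b, d, e}
  B5: | IN={a, b, d, e} | OUT={a, b}
  B6: | IN={a, b} | OUT={a, b, d}
  B7: | IN={b, d} | OUT={b, d}
  B8: | IN={b, d} | OUT={}

Merge at B3: OUT[B3] = IN[B4] = {a, b, d}

Answer: {a, b, d}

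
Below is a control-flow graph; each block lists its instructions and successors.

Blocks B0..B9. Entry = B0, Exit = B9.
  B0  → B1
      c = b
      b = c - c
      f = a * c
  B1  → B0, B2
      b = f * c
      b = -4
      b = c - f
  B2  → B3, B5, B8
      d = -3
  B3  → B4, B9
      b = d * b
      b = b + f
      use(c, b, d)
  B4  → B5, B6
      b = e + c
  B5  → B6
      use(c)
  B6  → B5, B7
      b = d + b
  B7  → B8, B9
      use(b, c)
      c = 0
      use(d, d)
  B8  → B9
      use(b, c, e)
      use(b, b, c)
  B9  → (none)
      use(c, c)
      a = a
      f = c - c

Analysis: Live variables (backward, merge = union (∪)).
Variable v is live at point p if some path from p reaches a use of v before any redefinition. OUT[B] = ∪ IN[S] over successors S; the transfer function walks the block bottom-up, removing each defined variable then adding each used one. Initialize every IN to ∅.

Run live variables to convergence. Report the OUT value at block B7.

Answer: {a, b, c, e}

Working:
Fixpoint table:
  B0:  IN={a, b, e}  OUT={a, c, e, f}
  B1:  IN={a, c, e, f}  OUT={a, b, c, e, f}
  B2:  IN={a, b, c, e, f}  OUT={a, b, c, d, e, f}
  B3:  IN={a, b, c, d, e, f}  OUT={a, c, d, e}
  B4:  IN={a, c, d, e}  OUT={a, b, c, d, e}
  B5:  IN={a, b, c, d, e}  OUT={a, b, c, d, e}
  B6:  IN={a, b, c, d, e}  OUT={a, b, c, d, e}
  B7:  IN={a, b, c, d, e}  OUT={a, b, c, e}
  B8:  IN={a, b, c, e}  OUT={a, c}
  B9:  IN={a, c}  OUT={}

Merge at B7: OUT[B7] = IN[B8] ⊔ IN[B9] = {a, b, c, e}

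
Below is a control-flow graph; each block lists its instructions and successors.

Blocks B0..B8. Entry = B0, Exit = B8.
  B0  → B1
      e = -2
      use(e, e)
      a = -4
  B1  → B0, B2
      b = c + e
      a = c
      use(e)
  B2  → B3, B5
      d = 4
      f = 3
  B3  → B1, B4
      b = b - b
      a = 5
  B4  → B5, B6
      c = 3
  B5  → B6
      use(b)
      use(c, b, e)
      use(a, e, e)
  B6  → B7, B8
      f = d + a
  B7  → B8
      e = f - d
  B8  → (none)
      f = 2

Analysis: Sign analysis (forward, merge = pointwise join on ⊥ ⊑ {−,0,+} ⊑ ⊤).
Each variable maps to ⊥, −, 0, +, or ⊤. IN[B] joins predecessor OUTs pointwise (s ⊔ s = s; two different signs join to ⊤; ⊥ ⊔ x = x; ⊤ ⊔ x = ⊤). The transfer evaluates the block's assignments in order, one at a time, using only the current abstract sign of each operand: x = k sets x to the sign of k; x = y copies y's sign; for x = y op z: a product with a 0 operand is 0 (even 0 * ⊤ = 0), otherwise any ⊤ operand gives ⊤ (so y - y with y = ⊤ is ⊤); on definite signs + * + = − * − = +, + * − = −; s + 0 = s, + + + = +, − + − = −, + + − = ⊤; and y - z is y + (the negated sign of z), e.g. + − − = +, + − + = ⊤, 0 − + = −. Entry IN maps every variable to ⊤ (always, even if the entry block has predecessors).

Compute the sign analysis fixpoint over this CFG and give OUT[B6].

Answer: {a: ⊤, b: ⊤, c: ⊤, d: +, e: -, f: ⊤}

Trace:
Per-block solution:
  B0: | IN=(all ⊤) | OUT={a:-, e:-; rest ⊤}
  B1: | IN={e:-; rest ⊤} | OUT={e:-; rest ⊤}
  B2: | IN={e:-; rest ⊤} | OUT={d:+, e:-, f:+; rest ⊤}
  B3: | IN={d:+, e:-, f:+; rest ⊤} | OUT={a:+, d:+, e:-, f:+; rest ⊤}
  B4: | IN={a:+, d:+, e:-, f:+; rest ⊤} | OUT={a:+, c:+, d:+, e:-, f:+; rest ⊤}
  B5: | IN={d:+, e:-, f:+; rest ⊤} | OUT={d:+, e:-, f:+; rest ⊤}
  B6: | IN={d:+, e:-, f:+; rest ⊤} | OUT={d:+, e:-; rest ⊤}
  B7: | IN={d:+, e:-; rest ⊤} | OUT={d:+; rest ⊤}
  B8: | IN={d:+; rest ⊤} | OUT={d:+, f:+; rest ⊤}

Merge at B6: IN[B6] = OUT[B4] ⊔ OUT[B5] = {a: ⊤, b: ⊤, c: ⊤, d: +, e: -, f: +}
Applying B6's transfer function to that IN value gives OUT[B6] (row B6 above).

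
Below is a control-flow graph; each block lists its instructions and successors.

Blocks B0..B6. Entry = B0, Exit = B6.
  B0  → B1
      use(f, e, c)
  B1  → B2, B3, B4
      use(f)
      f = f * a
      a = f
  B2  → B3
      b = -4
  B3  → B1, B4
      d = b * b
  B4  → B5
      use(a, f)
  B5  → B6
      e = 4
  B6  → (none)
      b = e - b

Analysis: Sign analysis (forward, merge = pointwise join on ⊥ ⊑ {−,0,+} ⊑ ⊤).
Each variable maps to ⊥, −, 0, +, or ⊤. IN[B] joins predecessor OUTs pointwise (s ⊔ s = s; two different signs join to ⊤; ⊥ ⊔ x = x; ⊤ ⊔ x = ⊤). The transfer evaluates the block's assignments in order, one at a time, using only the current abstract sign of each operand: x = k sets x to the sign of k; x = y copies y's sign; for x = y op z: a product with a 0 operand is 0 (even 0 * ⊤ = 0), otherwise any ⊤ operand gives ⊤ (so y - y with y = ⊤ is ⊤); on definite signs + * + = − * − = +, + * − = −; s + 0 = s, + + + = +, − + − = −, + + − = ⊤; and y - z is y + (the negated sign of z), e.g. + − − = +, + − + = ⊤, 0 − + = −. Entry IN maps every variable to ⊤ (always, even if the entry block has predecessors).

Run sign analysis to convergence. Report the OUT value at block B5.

Fixpoint table:
  B0:   IN=(all ⊤)   OUT=(all ⊤)
  B1:   IN=(all ⊤)   OUT=(all ⊤)
  B2:   IN=(all ⊤)   OUT={b:-; rest ⊤}
  B3:   IN=(all ⊤)   OUT=(all ⊤)
  B4:   IN=(all ⊤)   OUT=(all ⊤)
  B5:   IN=(all ⊤)   OUT={e:+; rest ⊤}
  B6:   IN={e:+; rest ⊤}   OUT={e:+; rest ⊤}

Merge at B5: IN[B5] = OUT[B4] = {a: ⊤, b: ⊤, c: ⊤, d: ⊤, e: ⊤, f: ⊤}
Applying B5's transfer function to that IN value gives OUT[B5] (row B5 above).

Answer: {a: ⊤, b: ⊤, c: ⊤, d: ⊤, e: +, f: ⊤}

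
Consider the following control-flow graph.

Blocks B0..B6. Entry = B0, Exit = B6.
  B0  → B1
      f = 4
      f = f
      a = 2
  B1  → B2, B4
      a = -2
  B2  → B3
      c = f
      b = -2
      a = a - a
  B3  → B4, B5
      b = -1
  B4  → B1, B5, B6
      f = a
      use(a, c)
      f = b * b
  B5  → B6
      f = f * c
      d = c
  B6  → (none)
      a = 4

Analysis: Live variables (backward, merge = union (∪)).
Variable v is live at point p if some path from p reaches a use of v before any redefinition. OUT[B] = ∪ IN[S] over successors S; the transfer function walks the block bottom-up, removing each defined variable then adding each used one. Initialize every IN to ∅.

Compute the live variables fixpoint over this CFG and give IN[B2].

Answer: {a, f}

Working:
Converged values:
  B0:  IN={b, c}  OUT={b, c, f}
  B1:  IN={b, c, f}  OUT={a, b, c, f}
  B2:  IN={a, f}  OUT={a, c, f}
  B3:  IN={a, c, f}  OUT={a, b, c, f}
  B4:  IN={a, b, c}  OUT={b, c, f}
  B5:  IN={c, f}  OUT={}
  B6:  IN={}  OUT={}

Merge at B2: OUT[B2] = IN[B3] = {a, c, f}
Applying B2's transfer function to that OUT value gives IN[B2] (row B2 above).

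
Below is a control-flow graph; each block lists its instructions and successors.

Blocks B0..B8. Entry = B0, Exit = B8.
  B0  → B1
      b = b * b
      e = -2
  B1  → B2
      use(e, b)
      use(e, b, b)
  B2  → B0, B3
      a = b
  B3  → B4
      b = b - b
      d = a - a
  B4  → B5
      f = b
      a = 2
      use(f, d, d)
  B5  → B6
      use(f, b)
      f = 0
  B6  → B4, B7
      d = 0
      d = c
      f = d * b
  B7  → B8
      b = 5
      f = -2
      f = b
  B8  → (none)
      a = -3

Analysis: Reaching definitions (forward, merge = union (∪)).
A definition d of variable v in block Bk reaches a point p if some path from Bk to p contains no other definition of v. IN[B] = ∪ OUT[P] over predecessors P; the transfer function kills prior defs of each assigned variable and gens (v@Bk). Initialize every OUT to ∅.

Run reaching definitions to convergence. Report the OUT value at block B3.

Converged values:
  B0:   IN={a@B2, b@B0, e@B0}   OUT={a@B2, b@B0, e@B0}
  B1:   IN={a@B2, b@B0, e@B0}   OUT={a@B2, b@B0, e@B0}
  B2:   IN={a@B2, b@B0, e@B0}   OUT={a@B2, b@B0, e@B0}
  B3:   IN={a@B2, b@B0, e@B0}   OUT={a@B2, b@B3, d@B3, e@B0}
  B4:   IN={a@B2, a@B4, b@B3, d@B3, d@B6, e@B0, f@B6}   OUT={a@B4, b@B3, d@B3, d@B6, e@B0, f@B4}
  B5:   IN={a@B4, b@B3, d@B3, d@B6, e@B0, f@B4}   OUT={a@B4, b@B3, d@B3, d@B6, e@B0, f@B5}
  B6:   IN={a@B4, b@B3, d@B3, d@B6, e@B0, f@B5}   OUT={a@B4, b@B3, d@B6, e@B0, f@B6}
  B7:   IN={a@B4, b@B3, d@B6, e@B0, f@B6}   OUT={a@B4, b@B7, d@B6, e@B0, f@B7}
  B8:   IN={a@B4, b@B7, d@B6, e@B0, f@B7}   OUT={a@B8, b@B7, d@B6, e@B0, f@B7}

Merge at B3: IN[B3] = OUT[B2] = {a@B2, b@B0, e@B0}
Applying B3's transfer function to that IN value gives OUT[B3] (row B3 above).

Answer: {a@B2, b@B3, d@B3, e@B0}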